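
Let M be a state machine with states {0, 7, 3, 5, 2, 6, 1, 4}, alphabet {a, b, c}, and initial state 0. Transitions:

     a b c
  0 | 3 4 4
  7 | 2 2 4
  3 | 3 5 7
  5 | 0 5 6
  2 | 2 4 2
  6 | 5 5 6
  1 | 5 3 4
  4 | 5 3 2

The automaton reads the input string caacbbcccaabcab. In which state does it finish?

start at 0
read 'c': 0 → 4
read 'a': 4 → 5
read 'a': 5 → 0
read 'c': 0 → 4
read 'b': 4 → 3
read 'b': 3 → 5
read 'c': 5 → 6
read 'c': 6 → 6
read 'c': 6 → 6
read 'a': 6 → 5
read 'a': 5 → 0
read 'b': 0 → 4
read 'c': 4 → 2
read 'a': 2 → 2
read 'b': 2 → 4

4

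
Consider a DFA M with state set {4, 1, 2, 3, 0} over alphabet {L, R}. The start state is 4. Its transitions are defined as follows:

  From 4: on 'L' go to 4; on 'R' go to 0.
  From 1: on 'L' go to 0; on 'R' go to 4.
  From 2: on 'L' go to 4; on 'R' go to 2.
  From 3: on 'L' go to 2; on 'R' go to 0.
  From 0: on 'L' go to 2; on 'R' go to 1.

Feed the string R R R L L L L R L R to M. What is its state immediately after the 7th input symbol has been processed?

4

start at 4
read 'R': 4 → 0
read 'R': 0 → 1
read 'R': 1 → 4
read 'L': 4 → 4
read 'L': 4 → 4
read 'L': 4 → 4
read 'L': 4 → 4
After 7 symbols: 4.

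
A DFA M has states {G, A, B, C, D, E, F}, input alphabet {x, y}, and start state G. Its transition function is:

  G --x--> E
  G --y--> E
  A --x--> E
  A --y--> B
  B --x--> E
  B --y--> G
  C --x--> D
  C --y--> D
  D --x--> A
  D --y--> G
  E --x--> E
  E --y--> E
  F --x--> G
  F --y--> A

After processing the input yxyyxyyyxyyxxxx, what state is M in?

start at G
read 'y': G → E
read 'x': E → E
read 'y': E → E
read 'y': E → E
read 'x': E → E
read 'y': E → E
read 'y': E → E
read 'y': E → E
read 'x': E → E
read 'y': E → E
read 'y': E → E
read 'x': E → E
read 'x': E → E
read 'x': E → E
read 'x': E → E

E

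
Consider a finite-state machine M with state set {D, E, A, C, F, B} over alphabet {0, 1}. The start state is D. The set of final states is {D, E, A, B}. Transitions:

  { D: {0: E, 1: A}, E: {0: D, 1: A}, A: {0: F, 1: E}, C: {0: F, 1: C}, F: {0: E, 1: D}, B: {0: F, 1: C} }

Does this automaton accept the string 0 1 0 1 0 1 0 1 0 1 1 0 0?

start at D
read '0': D → E
read '1': E → A
read '0': A → F
read '1': F → D
read '0': D → E
read '1': E → A
read '0': A → F
read '1': F → D
read '0': D → E
read '1': E → A
read '1': A → E
read '0': E → D
read '0': D → E
End state E is accepting.

Yes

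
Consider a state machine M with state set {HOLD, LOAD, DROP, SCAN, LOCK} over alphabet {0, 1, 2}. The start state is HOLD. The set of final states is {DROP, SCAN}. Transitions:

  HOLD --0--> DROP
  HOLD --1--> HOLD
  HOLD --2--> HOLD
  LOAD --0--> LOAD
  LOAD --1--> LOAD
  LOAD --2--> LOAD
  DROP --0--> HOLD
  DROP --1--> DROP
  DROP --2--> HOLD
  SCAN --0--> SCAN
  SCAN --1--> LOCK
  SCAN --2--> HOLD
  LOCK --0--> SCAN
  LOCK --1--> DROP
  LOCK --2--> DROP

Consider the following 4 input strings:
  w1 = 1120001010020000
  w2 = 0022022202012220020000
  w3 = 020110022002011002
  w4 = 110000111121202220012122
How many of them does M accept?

w1:
  start at HOLD
  read '1': HOLD → HOLD
  read '1': HOLD → HOLD
  read '2': HOLD → HOLD
  read '0': HOLD → DROP
  read '0': DROP → HOLD
  read '0': HOLD → DROP
  read '1': DROP → DROP
  read '0': DROP → HOLD
  read '1': HOLD → HOLD
  read '0': HOLD → DROP
  read '0': DROP → HOLD
  read '2': HOLD → HOLD
  read '0': HOLD → DROP
  read '0': DROP → HOLD
  read '0': HOLD → DROP
  read '0': DROP → HOLD
  end HOLD, rejected
w2:
  start at HOLD
  read '0': HOLD → DROP
  read '0': DROP → HOLD
  read '2': HOLD → HOLD
  read '2': HOLD → HOLD
  read '0': HOLD → DROP
  read '2': DROP → HOLD
  read '2': HOLD → HOLD
  read '2': HOLD → HOLD
  read '0': HOLD → DROP
  read '2': DROP → HOLD
  read '0': HOLD → DROP
  read '1': DROP → DROP
  read '2': DROP → HOLD
  read '2': HOLD → HOLD
  read '2': HOLD → HOLD
  read '0': HOLD → DROP
  read '0': DROP → HOLD
  read '2': HOLD → HOLD
  read '0': HOLD → DROP
  read '0': DROP → HOLD
  read '0': HOLD → DROP
  read '0': DROP → HOLD
  end HOLD, rejected
w3:
  start at HOLD
  read '0': HOLD → DROP
  read '2': DROP → HOLD
  read '0': HOLD → DROP
  read '1': DROP → DROP
  read '1': DROP → DROP
  read '0': DROP → HOLD
  read '0': HOLD → DROP
  read '2': DROP → HOLD
  read '2': HOLD → HOLD
  read '0': HOLD → DROP
  read '0': DROP → HOLD
  read '2': HOLD → HOLD
  read '0': HOLD → DROP
  read '1': DROP → DROP
  read '1': DROP → DROP
  read '0': DROP → HOLD
  read '0': HOLD → DROP
  read '2': DROP → HOLD
  end HOLD, rejected
w4:
  start at HOLD
  read '1': HOLD → HOLD
  read '1': HOLD → HOLD
  read '0': HOLD → DROP
  read '0': DROP → HOLD
  read '0': HOLD → DROP
  read '0': DROP → HOLD
  read '1': HOLD → HOLD
  read '1': HOLD → HOLD
  read '1': HOLD → HOLD
  read '1': HOLD → HOLD
  read '2': HOLD → HOLD
  read '1': HOLD → HOLD
  read '2': HOLD → HOLD
  read '0': HOLD → DROP
  read '2': DROP → HOLD
  read '2': HOLD → HOLD
  read '2': HOLD → HOLD
  read '0': HOLD → DROP
  read '0': DROP → HOLD
  read '1': HOLD → HOLD
  read '2': HOLD → HOLD
  read '1': HOLD → HOLD
  read '2': HOLD → HOLD
  read '2': HOLD → HOLD
  end HOLD, rejected

0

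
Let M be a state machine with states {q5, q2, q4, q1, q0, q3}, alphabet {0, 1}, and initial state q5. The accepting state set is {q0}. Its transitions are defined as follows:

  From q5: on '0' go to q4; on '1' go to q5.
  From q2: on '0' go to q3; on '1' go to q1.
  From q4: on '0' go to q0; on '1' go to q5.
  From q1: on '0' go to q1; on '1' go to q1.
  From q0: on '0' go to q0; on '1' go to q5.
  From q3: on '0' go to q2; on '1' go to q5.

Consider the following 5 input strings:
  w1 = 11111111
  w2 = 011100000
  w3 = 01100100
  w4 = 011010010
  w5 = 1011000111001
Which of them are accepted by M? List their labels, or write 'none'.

w2, w3

w1: Trace: q5 -1-> q5 -1-> q5 -1-> q5 -1-> q5 -1-> q5 -1-> q5 -1-> q5 -1-> q5  → end q5, rejected
w2: Trace: q5 -0-> q4 -1-> q5 -1-> q5 -1-> q5 -0-> q4 -0-> q0 -0-> q0 -0-> q0 -0-> q0  → end q0, accepted
w3: Trace: q5 -0-> q4 -1-> q5 -1-> q5 -0-> q4 -0-> q0 -1-> q5 -0-> q4 -0-> q0  → end q0, accepted
w4: Trace: q5 -0-> q4 -1-> q5 -1-> q5 -0-> q4 -1-> q5 -0-> q4 -0-> q0 -1-> q5 -0-> q4  → end q4, rejected
w5: Trace: q5 -1-> q5 -0-> q4 -1-> q5 -1-> q5 -0-> q4 -0-> q0 -0-> q0 -1-> q5 -1-> q5 -1-> q5 -0-> q4 -0-> q0 -1-> q5  → end q5, rejected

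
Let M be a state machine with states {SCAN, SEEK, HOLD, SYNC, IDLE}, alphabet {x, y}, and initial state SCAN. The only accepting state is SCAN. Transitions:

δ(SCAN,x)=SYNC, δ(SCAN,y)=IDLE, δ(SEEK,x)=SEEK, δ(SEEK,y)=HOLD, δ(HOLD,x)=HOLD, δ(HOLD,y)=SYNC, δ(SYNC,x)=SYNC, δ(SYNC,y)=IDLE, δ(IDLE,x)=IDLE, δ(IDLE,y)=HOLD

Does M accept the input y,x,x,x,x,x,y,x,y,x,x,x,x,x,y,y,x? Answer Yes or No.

No

SCAN → IDLE → IDLE → IDLE → IDLE → IDLE → IDLE → HOLD → HOLD → SYNC → SYNC → SYNC → SYNC → SYNC → SYNC → IDLE → HOLD → HOLD
End state HOLD is not accepting.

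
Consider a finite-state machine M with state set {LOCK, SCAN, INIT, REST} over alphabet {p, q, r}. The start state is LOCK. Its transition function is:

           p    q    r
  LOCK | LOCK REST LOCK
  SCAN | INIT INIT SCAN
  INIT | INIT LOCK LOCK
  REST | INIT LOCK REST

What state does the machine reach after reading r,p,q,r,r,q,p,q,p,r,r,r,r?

LOCK

start at LOCK
read 'r': LOCK → LOCK
read 'p': LOCK → LOCK
read 'q': LOCK → REST
read 'r': REST → REST
read 'r': REST → REST
read 'q': REST → LOCK
read 'p': LOCK → LOCK
read 'q': LOCK → REST
read 'p': REST → INIT
read 'r': INIT → LOCK
read 'r': LOCK → LOCK
read 'r': LOCK → LOCK
read 'r': LOCK → LOCK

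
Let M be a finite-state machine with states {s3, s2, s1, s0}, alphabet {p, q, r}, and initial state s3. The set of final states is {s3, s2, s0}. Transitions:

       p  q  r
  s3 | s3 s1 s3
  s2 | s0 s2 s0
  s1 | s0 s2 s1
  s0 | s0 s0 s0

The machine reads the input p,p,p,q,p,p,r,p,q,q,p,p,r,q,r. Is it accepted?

Yes

s3 → s3 → s3 → s3 → s1 → s0 → s0 → s0 → s0 → s0 → s0 → s0 → s0 → s0 → s0 → s0
End state s0 is accepting.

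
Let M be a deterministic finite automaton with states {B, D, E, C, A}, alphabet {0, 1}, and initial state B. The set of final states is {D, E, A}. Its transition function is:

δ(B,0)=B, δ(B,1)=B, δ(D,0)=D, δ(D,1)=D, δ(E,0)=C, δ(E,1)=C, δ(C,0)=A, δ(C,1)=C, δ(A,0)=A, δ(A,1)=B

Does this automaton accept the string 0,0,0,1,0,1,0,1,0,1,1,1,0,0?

No

B → B → B → B → B → B → B → B → B → B → B → B → B → B → B
End state B is not accepting.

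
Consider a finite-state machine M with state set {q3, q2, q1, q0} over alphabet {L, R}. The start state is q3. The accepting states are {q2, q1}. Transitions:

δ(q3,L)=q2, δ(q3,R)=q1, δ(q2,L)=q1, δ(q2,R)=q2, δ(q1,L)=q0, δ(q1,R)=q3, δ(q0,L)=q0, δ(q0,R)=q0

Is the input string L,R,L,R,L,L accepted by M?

Yes

start at q3
read 'L': q3 → q2
read 'R': q2 → q2
read 'L': q2 → q1
read 'R': q1 → q3
read 'L': q3 → q2
read 'L': q2 → q1
End state q1 is accepting.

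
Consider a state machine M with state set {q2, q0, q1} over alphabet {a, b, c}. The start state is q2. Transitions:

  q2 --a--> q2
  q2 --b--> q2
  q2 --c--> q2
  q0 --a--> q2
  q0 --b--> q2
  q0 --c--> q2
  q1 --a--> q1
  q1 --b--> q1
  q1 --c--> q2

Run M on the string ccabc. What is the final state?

Trace: q2 -c-> q2 -c-> q2 -a-> q2 -b-> q2 -c-> q2

q2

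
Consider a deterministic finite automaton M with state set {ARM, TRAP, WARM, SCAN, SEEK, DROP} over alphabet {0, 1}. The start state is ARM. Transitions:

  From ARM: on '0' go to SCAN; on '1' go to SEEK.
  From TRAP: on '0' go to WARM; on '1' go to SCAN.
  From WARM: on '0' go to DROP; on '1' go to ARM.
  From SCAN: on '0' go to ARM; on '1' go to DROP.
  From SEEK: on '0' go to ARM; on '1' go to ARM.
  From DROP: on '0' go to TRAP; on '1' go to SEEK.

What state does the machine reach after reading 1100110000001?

start at ARM
read '1': ARM → SEEK
read '1': SEEK → ARM
read '0': ARM → SCAN
read '0': SCAN → ARM
read '1': ARM → SEEK
read '1': SEEK → ARM
read '0': ARM → SCAN
read '0': SCAN → ARM
read '0': ARM → SCAN
read '0': SCAN → ARM
read '0': ARM → SCAN
read '0': SCAN → ARM
read '1': ARM → SEEK

SEEK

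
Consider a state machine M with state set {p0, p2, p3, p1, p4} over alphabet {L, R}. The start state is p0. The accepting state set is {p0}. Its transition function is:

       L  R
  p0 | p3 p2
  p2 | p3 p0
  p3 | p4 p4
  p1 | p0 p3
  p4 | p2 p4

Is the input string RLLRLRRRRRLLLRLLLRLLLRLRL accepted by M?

p0 → p2 → p3 → p4 → p4 → p2 → p0 → p2 → p0 → p2 → p0 → p3 → p4 → p2 → p0 → p3 → p4 → p2 → p0 → p3 → p4 → p2 → p0 → p3 → p4 → p2
End state p2 is not accepting.

No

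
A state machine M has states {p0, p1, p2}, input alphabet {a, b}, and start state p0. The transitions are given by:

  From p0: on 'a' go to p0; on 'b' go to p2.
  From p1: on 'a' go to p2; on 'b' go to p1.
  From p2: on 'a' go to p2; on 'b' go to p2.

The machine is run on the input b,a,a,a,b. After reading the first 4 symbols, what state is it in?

p2

start at p0
read 'b': p0 → p2
read 'a': p2 → p2
read 'a': p2 → p2
read 'a': p2 → p2
After 4 symbols: p2.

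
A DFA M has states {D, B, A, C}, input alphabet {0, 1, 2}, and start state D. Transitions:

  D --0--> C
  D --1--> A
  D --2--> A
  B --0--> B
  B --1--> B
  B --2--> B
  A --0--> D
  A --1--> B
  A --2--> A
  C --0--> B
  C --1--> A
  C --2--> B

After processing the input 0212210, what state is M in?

B

Trace: D -0-> C -2-> B -1-> B -2-> B -2-> B -1-> B -0-> B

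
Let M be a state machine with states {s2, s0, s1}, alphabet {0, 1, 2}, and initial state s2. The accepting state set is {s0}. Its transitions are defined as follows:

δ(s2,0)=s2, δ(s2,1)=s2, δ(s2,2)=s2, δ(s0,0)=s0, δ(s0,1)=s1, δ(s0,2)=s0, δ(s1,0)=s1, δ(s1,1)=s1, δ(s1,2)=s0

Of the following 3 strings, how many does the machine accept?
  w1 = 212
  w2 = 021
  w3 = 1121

w1: Trace: s2 -2-> s2 -1-> s2 -2-> s2  → end s2, rejected
w2: Trace: s2 -0-> s2 -2-> s2 -1-> s2  → end s2, rejected
w3: Trace: s2 -1-> s2 -1-> s2 -2-> s2 -1-> s2  → end s2, rejected

0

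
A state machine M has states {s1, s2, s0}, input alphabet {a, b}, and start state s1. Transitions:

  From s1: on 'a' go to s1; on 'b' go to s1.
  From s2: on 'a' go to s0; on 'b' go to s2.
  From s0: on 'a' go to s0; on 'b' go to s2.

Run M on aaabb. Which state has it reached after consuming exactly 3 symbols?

start at s1
read 'a': s1 → s1
read 'a': s1 → s1
read 'a': s1 → s1
After 3 symbols: s1.

s1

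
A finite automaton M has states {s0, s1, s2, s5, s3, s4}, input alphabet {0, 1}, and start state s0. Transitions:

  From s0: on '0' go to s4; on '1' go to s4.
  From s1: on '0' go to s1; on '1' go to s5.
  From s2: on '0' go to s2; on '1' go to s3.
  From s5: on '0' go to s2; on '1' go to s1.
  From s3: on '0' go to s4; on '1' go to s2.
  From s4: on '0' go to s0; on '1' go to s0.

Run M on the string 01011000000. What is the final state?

start at s0
read '0': s0 → s4
read '1': s4 → s0
read '0': s0 → s4
read '1': s4 → s0
read '1': s0 → s4
read '0': s4 → s0
read '0': s0 → s4
read '0': s4 → s0
read '0': s0 → s4
read '0': s4 → s0
read '0': s0 → s4

s4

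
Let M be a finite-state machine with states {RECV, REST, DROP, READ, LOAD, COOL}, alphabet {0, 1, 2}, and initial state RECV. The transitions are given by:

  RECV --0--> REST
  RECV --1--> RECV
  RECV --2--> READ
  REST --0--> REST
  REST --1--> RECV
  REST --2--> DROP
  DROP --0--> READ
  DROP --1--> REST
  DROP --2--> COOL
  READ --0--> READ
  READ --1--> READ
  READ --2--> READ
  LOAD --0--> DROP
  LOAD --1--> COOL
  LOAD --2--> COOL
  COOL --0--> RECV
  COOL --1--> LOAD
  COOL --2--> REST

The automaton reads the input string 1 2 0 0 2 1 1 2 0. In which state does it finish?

RECV → RECV → READ → READ → READ → READ → READ → READ → READ → READ

READ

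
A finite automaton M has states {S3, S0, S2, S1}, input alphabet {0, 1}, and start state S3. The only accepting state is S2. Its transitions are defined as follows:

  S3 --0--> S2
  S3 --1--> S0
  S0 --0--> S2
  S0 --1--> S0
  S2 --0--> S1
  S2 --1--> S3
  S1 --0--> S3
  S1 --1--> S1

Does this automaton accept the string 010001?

S3 → S2 → S3 → S2 → S1 → S3 → S0
End state S0 is not accepting.

No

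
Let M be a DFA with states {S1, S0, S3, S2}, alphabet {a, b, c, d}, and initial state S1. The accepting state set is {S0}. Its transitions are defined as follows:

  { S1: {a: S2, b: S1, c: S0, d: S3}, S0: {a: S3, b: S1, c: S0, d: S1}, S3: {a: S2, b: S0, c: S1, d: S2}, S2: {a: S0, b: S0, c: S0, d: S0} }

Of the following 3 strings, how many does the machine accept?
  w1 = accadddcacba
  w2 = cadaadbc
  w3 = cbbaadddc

2

w1: Trace: S1 -a-> S2 -c-> S0 -c-> S0 -a-> S3 -d-> S2 -d-> S0 -d-> S1 -c-> S0 -a-> S3 -c-> S1 -b-> S1 -a-> S2  → end S2, rejected
w2: Trace: S1 -c-> S0 -a-> S3 -d-> S2 -a-> S0 -a-> S3 -d-> S2 -b-> S0 -c-> S0  → end S0, accepted
w3: Trace: S1 -c-> S0 -b-> S1 -b-> S1 -a-> S2 -a-> S0 -d-> S1 -d-> S3 -d-> S2 -c-> S0  → end S0, accepted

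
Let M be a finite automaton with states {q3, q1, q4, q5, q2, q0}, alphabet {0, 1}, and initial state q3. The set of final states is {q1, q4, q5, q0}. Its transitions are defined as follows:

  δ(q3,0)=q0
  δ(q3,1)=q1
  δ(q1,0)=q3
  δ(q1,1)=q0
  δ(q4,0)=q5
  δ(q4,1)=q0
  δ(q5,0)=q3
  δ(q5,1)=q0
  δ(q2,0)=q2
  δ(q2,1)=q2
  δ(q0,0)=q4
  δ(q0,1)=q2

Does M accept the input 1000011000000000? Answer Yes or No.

q3 → q1 → q3 → q0 → q4 → q5 → q0 → q2 → q2 → q2 → q2 → q2 → q2 → q2 → q2 → q2 → q2
End state q2 is not accepting.

No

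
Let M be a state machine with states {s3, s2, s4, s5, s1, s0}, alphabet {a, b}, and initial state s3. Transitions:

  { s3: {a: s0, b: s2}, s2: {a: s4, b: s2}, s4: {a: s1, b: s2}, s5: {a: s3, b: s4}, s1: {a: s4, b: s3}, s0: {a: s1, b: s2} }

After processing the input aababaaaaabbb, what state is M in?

Trace: s3 -a-> s0 -a-> s1 -b-> s3 -a-> s0 -b-> s2 -a-> s4 -a-> s1 -a-> s4 -a-> s1 -a-> s4 -b-> s2 -b-> s2 -b-> s2

s2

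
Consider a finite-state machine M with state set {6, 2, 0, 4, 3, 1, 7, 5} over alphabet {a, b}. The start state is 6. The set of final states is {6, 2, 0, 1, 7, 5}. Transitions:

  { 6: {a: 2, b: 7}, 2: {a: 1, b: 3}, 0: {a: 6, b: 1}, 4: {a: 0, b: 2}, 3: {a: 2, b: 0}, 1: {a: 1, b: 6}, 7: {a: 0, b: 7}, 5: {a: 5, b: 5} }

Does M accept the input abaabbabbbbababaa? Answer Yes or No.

Yes

start at 6
read 'a': 6 → 2
read 'b': 2 → 3
read 'a': 3 → 2
read 'a': 2 → 1
read 'b': 1 → 6
read 'b': 6 → 7
read 'a': 7 → 0
read 'b': 0 → 1
read 'b': 1 → 6
read 'b': 6 → 7
read 'b': 7 → 7
read 'a': 7 → 0
read 'b': 0 → 1
read 'a': 1 → 1
read 'b': 1 → 6
read 'a': 6 → 2
read 'a': 2 → 1
End state 1 is accepting.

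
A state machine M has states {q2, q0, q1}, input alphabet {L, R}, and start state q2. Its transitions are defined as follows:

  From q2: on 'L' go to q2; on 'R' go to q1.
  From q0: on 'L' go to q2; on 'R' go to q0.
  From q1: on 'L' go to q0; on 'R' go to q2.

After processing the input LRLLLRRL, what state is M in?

q2

Trace: q2 -L-> q2 -R-> q1 -L-> q0 -L-> q2 -L-> q2 -R-> q1 -R-> q2 -L-> q2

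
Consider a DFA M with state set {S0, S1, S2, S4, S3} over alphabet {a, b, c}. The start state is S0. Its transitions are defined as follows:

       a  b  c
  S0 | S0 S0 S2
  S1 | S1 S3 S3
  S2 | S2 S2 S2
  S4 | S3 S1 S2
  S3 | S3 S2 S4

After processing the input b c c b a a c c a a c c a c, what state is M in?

S2

Trace: S0 -b-> S0 -c-> S2 -c-> S2 -b-> S2 -a-> S2 -a-> S2 -c-> S2 -c-> S2 -a-> S2 -a-> S2 -c-> S2 -c-> S2 -a-> S2 -c-> S2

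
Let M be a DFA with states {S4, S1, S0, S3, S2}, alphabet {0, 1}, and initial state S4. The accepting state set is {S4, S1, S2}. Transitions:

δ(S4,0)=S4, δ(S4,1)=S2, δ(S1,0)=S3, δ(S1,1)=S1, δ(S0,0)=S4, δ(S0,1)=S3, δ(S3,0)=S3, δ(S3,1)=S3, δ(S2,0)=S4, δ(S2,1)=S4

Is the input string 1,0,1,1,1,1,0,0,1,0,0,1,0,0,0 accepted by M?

start at S4
read '1': S4 → S2
read '0': S2 → S4
read '1': S4 → S2
read '1': S2 → S4
read '1': S4 → S2
read '1': S2 → S4
read '0': S4 → S4
read '0': S4 → S4
read '1': S4 → S2
read '0': S2 → S4
read '0': S4 → S4
read '1': S4 → S2
read '0': S2 → S4
read '0': S4 → S4
read '0': S4 → S4
End state S4 is accepting.

Yes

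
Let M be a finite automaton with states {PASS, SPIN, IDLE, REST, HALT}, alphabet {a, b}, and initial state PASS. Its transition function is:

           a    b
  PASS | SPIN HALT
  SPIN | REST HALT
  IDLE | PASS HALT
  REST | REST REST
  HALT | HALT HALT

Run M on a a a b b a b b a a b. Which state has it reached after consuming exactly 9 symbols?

Trace: PASS -a-> SPIN -a-> REST -a-> REST -b-> REST -b-> REST -a-> REST -b-> REST -b-> REST -a-> REST
After 9 symbols: REST.

REST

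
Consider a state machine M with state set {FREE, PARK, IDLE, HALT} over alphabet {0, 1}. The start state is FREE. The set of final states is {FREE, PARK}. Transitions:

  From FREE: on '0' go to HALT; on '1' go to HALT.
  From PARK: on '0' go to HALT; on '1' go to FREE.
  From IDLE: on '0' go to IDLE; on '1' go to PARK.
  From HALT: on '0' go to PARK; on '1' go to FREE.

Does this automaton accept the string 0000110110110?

start at FREE
read '0': FREE → HALT
read '0': HALT → PARK
read '0': PARK → HALT
read '0': HALT → PARK
read '1': PARK → FREE
read '1': FREE → HALT
read '0': HALT → PARK
read '1': PARK → FREE
read '1': FREE → HALT
read '0': HALT → PARK
read '1': PARK → FREE
read '1': FREE → HALT
read '0': HALT → PARK
End state PARK is accepting.

Yes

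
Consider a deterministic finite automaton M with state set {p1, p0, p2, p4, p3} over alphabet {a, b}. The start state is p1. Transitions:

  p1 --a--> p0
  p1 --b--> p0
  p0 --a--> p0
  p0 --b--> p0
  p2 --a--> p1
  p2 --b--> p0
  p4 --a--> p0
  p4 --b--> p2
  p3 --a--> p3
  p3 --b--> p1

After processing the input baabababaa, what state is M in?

p0

p1 → p0 → p0 → p0 → p0 → p0 → p0 → p0 → p0 → p0 → p0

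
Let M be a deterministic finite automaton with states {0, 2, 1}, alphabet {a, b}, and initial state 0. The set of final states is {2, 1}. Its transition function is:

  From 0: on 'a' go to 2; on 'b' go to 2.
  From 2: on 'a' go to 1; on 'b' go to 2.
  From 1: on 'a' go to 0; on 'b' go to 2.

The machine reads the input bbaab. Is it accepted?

Trace: 0 -b-> 2 -b-> 2 -a-> 1 -a-> 0 -b-> 2
End state 2 is accepting.

Yes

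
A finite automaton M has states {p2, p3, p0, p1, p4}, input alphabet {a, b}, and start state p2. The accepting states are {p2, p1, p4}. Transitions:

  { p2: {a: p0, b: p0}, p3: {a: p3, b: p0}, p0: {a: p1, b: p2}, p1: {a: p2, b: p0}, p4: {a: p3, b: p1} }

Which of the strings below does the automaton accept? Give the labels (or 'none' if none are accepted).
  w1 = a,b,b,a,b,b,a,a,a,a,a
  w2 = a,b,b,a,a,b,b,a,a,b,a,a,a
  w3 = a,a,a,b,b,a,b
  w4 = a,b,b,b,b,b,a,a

w1, w3, w4

w1:
  start at p2
  read 'a': p2 → p0
  read 'b': p0 → p2
  read 'b': p2 → p0
  read 'a': p0 → p1
  read 'b': p1 → p0
  read 'b': p0 → p2
  read 'a': p2 → p0
  read 'a': p0 → p1
  read 'a': p1 → p2
  read 'a': p2 → p0
  read 'a': p0 → p1
  end p1, accepted
w2:
  start at p2
  read 'a': p2 → p0
  read 'b': p0 → p2
  read 'b': p2 → p0
  read 'a': p0 → p1
  read 'a': p1 → p2
  read 'b': p2 → p0
  read 'b': p0 → p2
  read 'a': p2 → p0
  read 'a': p0 → p1
  read 'b': p1 → p0
  read 'a': p0 → p1
  read 'a': p1 → p2
  read 'a': p2 → p0
  end p0, rejected
w3:
  start at p2
  read 'a': p2 → p0
  read 'a': p0 → p1
  read 'a': p1 → p2
  read 'b': p2 → p0
  read 'b': p0 → p2
  read 'a': p2 → p0
  read 'b': p0 → p2
  end p2, accepted
w4:
  start at p2
  read 'a': p2 → p0
  read 'b': p0 → p2
  read 'b': p2 → p0
  read 'b': p0 → p2
  read 'b': p2 → p0
  read 'b': p0 → p2
  read 'a': p2 → p0
  read 'a': p0 → p1
  end p1, accepted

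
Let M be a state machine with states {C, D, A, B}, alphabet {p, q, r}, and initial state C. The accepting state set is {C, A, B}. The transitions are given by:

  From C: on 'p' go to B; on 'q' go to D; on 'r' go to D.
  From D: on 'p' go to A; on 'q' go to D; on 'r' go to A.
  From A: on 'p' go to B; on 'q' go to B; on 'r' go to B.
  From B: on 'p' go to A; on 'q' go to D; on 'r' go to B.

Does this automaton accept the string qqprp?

start at C
read 'q': C → D
read 'q': D → D
read 'p': D → A
read 'r': A → B
read 'p': B → A
End state A is accepting.

Yes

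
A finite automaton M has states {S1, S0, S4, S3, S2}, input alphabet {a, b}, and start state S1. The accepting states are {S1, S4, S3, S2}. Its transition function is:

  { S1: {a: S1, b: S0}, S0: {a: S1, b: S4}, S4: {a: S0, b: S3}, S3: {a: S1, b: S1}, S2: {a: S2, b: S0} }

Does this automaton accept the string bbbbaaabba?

No

S1 → S0 → S4 → S3 → S1 → S1 → S1 → S1 → S0 → S4 → S0
End state S0 is not accepting.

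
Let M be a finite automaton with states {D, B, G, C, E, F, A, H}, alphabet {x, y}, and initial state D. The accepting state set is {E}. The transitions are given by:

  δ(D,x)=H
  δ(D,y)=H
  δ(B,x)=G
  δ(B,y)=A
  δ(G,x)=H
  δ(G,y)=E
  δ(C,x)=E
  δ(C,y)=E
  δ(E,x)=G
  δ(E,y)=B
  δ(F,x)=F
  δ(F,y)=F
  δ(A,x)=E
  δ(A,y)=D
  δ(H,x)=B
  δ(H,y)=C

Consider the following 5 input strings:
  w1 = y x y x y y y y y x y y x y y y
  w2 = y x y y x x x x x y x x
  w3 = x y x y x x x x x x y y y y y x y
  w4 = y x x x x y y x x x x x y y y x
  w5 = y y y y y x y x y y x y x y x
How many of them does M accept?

w1: D → H → B → A → E → B → A → D → H → C → E → B → A → E → B → A → D  → end D, rejected
w2: D → H → B → A → D → H → B → G → H → B → A → E → G  → end G, rejected
w3: D → H → C → E → B → G → H → B → G → H → B → A → D → H → C → E → G → E  → end E, accepted
w4: D → H → B → G → H → B → A → D → H → B → G → H → B → A → D → H → B  → end B, rejected
w5: D → H → C → E → B → A → E → B → G → E → B → G → E → G → E → G  → end G, rejected

1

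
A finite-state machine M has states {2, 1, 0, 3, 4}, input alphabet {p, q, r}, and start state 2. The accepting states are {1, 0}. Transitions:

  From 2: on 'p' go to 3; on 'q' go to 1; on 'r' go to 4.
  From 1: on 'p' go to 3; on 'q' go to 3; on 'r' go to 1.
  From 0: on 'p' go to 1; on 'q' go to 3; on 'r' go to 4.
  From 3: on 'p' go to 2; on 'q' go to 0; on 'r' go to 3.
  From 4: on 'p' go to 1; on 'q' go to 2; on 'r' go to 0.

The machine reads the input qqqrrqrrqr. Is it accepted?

No

2 → 1 → 3 → 0 → 4 → 0 → 3 → 3 → 3 → 0 → 4
End state 4 is not accepting.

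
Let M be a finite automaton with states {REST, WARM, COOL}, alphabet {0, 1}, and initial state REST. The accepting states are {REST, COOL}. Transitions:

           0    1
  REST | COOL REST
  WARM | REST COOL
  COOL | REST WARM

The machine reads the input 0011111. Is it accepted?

REST → COOL → REST → REST → REST → REST → REST → REST
End state REST is accepting.

Yes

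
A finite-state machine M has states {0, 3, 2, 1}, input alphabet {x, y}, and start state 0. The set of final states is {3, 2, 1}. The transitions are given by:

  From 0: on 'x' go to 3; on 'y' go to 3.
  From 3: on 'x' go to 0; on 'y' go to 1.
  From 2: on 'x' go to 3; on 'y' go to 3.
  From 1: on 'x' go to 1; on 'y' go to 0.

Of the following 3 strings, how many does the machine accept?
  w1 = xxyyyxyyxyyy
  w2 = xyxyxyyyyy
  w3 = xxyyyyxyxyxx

w1: Trace: 0 -x-> 3 -x-> 0 -y-> 3 -y-> 1 -y-> 0 -x-> 3 -y-> 1 -y-> 0 -x-> 3 -y-> 1 -y-> 0 -y-> 3  → end 3, accepted
w2: Trace: 0 -x-> 3 -y-> 1 -x-> 1 -y-> 0 -x-> 3 -y-> 1 -y-> 0 -y-> 3 -y-> 1 -y-> 0  → end 0, rejected
w3: Trace: 0 -x-> 3 -x-> 0 -y-> 3 -y-> 1 -y-> 0 -y-> 3 -x-> 0 -y-> 3 -x-> 0 -y-> 3 -x-> 0 -x-> 3  → end 3, accepted

2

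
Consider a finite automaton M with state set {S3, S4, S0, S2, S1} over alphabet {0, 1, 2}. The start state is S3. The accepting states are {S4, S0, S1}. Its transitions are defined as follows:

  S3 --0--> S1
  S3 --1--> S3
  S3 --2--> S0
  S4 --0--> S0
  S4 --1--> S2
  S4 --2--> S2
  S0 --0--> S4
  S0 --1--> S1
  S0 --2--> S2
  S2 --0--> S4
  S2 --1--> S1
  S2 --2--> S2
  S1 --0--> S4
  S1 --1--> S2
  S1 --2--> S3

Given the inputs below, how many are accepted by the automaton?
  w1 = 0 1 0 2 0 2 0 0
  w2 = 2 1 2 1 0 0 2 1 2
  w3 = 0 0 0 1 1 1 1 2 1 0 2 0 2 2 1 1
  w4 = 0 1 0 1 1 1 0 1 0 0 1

2

w1: Trace: S3 -0-> S1 -1-> S2 -0-> S4 -2-> S2 -0-> S4 -2-> S2 -0-> S4 -0-> S0  → end S0, accepted
w2: Trace: S3 -2-> S0 -1-> S1 -2-> S3 -1-> S3 -0-> S1 -0-> S4 -2-> S2 -1-> S1 -2-> S3  → end S3, rejected
w3: Trace: S3 -0-> S1 -0-> S4 -0-> S0 -1-> S1 -1-> S2 -1-> S1 -1-> S2 -2-> S2 -1-> S1 -0-> S4 -2-> S2 -0-> S4 -2-> S2 -2-> S2 -1-> S1 -1-> S2  → end S2, rejected
w4: Trace: S3 -0-> S1 -1-> S2 -0-> S4 -1-> S2 -1-> S1 -1-> S2 -0-> S4 -1-> S2 -0-> S4 -0-> S0 -1-> S1  → end S1, accepted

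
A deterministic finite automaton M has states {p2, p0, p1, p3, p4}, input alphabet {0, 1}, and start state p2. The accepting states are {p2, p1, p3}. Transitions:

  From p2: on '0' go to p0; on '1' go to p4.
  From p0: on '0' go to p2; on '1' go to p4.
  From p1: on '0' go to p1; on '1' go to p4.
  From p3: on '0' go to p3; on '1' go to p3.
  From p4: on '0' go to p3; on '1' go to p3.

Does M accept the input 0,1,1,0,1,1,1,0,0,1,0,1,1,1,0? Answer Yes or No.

start at p2
read '0': p2 → p0
read '1': p0 → p4
read '1': p4 → p3
read '0': p3 → p3
read '1': p3 → p3
read '1': p3 → p3
read '1': p3 → p3
read '0': p3 → p3
read '0': p3 → p3
read '1': p3 → p3
read '0': p3 → p3
read '1': p3 → p3
read '1': p3 → p3
read '1': p3 → p3
read '0': p3 → p3
End state p3 is accepting.

Yes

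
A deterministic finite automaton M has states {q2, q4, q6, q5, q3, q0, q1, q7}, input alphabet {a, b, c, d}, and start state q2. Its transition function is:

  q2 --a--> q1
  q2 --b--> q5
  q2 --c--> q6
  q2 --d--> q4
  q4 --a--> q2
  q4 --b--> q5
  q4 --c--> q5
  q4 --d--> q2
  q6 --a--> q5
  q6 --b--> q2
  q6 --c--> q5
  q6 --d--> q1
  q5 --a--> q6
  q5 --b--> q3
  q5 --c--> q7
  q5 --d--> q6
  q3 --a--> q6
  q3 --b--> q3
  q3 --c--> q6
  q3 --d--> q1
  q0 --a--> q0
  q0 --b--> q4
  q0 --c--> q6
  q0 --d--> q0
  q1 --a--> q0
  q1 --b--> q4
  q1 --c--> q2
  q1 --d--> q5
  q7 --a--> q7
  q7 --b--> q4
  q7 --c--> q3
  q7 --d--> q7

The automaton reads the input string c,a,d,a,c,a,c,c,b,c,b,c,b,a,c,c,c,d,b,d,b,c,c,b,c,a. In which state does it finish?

Trace: q2 -c-> q6 -a-> q5 -d-> q6 -a-> q5 -c-> q7 -a-> q7 -c-> q3 -c-> q6 -b-> q2 -c-> q6 -b-> q2 -c-> q6 -b-> q2 -a-> q1 -c-> q2 -c-> q6 -c-> q5 -d-> q6 -b-> q2 -d-> q4 -b-> q5 -c-> q7 -c-> q3 -b-> q3 -c-> q6 -a-> q5

q5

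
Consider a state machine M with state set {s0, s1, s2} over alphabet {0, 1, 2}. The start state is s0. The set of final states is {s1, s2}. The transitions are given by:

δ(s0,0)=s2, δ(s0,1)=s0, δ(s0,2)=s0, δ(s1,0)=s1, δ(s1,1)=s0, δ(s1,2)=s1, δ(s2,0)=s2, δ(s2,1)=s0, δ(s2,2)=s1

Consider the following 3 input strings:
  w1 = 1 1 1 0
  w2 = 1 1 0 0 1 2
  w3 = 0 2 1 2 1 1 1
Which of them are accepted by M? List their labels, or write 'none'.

w1

w1:
  start at s0
  read '1': s0 → s0
  read '1': s0 → s0
  read '1': s0 → s0
  read '0': s0 → s2
  end s2, accepted
w2:
  start at s0
  read '1': s0 → s0
  read '1': s0 → s0
  read '0': s0 → s2
  read '0': s2 → s2
  read '1': s2 → s0
  read '2': s0 → s0
  end s0, rejected
w3:
  start at s0
  read '0': s0 → s2
  read '2': s2 → s1
  read '1': s1 → s0
  read '2': s0 → s0
  read '1': s0 → s0
  read '1': s0 → s0
  read '1': s0 → s0
  end s0, rejected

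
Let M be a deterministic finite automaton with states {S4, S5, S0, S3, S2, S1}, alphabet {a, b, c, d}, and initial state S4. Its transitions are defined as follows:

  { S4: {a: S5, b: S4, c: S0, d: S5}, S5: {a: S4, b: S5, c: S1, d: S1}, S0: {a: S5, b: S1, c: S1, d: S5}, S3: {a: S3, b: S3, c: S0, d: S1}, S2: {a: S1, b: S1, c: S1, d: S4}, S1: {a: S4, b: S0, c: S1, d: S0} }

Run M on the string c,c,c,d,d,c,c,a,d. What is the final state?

S5

Trace: S4 -c-> S0 -c-> S1 -c-> S1 -d-> S0 -d-> S5 -c-> S1 -c-> S1 -a-> S4 -d-> S5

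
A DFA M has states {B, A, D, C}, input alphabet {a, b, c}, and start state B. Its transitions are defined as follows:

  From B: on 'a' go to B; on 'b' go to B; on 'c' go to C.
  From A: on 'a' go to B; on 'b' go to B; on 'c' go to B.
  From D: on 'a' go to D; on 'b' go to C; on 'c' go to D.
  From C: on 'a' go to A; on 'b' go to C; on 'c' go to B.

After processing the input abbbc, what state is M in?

C

Trace: B -a-> B -b-> B -b-> B -b-> B -c-> C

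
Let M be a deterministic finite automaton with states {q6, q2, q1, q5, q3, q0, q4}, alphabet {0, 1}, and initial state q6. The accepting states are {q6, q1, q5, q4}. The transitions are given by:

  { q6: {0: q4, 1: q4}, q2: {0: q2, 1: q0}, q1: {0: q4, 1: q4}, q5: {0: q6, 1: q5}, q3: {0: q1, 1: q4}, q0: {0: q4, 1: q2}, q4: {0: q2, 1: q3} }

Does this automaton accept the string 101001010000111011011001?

No

start at q6
read '1': q6 → q4
read '0': q4 → q2
read '1': q2 → q0
read '0': q0 → q4
read '0': q4 → q2
read '1': q2 → q0
read '0': q0 → q4
read '1': q4 → q3
read '0': q3 → q1
read '0': q1 → q4
read '0': q4 → q2
read '0': q2 → q2
read '1': q2 → q0
read '1': q0 → q2
read '1': q2 → q0
read '0': q0 → q4
read '1': q4 → q3
read '1': q3 → q4
read '0': q4 → q2
read '1': q2 → q0
read '1': q0 → q2
read '0': q2 → q2
read '0': q2 → q2
read '1': q2 → q0
End state q0 is not accepting.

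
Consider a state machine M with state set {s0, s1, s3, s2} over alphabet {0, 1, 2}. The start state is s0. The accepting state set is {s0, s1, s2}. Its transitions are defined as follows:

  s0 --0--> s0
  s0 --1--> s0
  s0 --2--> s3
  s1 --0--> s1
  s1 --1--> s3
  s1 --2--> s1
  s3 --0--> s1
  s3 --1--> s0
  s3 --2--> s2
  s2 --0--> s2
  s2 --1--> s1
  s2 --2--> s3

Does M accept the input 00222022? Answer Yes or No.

Trace: s0 -0-> s0 -0-> s0 -2-> s3 -2-> s2 -2-> s3 -0-> s1 -2-> s1 -2-> s1
End state s1 is accepting.

Yes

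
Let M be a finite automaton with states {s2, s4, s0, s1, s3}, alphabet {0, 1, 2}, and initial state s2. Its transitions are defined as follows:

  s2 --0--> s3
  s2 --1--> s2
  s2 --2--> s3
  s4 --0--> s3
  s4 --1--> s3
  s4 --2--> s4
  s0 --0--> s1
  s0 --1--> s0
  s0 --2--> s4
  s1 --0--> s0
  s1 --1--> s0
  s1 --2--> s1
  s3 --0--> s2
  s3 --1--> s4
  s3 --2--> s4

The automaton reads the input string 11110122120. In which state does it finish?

s2 → s2 → s2 → s2 → s2 → s3 → s4 → s4 → s4 → s3 → s4 → s3

s3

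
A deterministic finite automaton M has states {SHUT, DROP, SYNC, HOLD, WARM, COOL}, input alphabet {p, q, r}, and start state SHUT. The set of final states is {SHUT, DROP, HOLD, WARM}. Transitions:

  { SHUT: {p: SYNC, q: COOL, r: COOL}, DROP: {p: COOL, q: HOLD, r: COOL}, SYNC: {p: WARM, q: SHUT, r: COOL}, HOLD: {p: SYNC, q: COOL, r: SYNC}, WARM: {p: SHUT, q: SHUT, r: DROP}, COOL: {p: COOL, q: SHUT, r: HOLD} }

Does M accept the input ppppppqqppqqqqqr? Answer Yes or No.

No

start at SHUT
read 'p': SHUT → SYNC
read 'p': SYNC → WARM
read 'p': WARM → SHUT
read 'p': SHUT → SYNC
read 'p': SYNC → WARM
read 'p': WARM → SHUT
read 'q': SHUT → COOL
read 'q': COOL → SHUT
read 'p': SHUT → SYNC
read 'p': SYNC → WARM
read 'q': WARM → SHUT
read 'q': SHUT → COOL
read 'q': COOL → SHUT
read 'q': SHUT → COOL
read 'q': COOL → SHUT
read 'r': SHUT → COOL
End state COOL is not accepting.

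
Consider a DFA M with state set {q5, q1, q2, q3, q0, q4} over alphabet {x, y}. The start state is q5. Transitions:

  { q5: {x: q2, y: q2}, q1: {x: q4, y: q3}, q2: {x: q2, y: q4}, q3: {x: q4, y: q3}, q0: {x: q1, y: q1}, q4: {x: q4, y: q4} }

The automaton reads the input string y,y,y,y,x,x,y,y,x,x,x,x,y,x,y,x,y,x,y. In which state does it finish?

q4

q5 → q2 → q4 → q4 → q4 → q4 → q4 → q4 → q4 → q4 → q4 → q4 → q4 → q4 → q4 → q4 → q4 → q4 → q4 → q4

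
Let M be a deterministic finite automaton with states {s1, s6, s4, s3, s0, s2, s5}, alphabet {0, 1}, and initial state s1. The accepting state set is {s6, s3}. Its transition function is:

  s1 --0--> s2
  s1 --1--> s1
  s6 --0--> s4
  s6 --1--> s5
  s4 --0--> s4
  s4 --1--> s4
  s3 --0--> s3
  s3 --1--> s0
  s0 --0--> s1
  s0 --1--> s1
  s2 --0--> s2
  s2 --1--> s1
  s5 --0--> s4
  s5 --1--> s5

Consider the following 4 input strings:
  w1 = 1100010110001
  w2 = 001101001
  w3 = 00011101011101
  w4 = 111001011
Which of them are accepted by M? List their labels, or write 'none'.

w1: Trace: s1 -1-> s1 -1-> s1 -0-> s2 -0-> s2 -0-> s2 -1-> s1 -0-> s2 -1-> s1 -1-> s1 -0-> s2 -0-> s2 -0-> s2 -1-> s1  → end s1, rejected
w2: Trace: s1 -0-> s2 -0-> s2 -1-> s1 -1-> s1 -0-> s2 -1-> s1 -0-> s2 -0-> s2 -1-> s1  → end s1, rejected
w3: Trace: s1 -0-> s2 -0-> s2 -0-> s2 -1-> s1 -1-> s1 -1-> s1 -0-> s2 -1-> s1 -0-> s2 -1-> s1 -1-> s1 -1-> s1 -0-> s2 -1-> s1  → end s1, rejected
w4: Trace: s1 -1-> s1 -1-> s1 -1-> s1 -0-> s2 -0-> s2 -1-> s1 -0-> s2 -1-> s1 -1-> s1  → end s1, rejected

none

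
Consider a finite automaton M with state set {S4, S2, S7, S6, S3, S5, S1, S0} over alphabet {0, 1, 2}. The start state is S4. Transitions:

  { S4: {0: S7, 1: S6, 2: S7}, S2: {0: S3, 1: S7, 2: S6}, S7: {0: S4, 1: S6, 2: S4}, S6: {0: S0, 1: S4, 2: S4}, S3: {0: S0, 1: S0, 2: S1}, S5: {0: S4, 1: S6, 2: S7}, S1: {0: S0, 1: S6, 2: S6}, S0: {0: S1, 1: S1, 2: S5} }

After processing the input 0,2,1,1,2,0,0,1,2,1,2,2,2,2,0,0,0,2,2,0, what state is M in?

S7

start at S4
read '0': S4 → S7
read '2': S7 → S4
read '1': S4 → S6
read '1': S6 → S4
read '2': S4 → S7
read '0': S7 → S4
read '0': S4 → S7
read '1': S7 → S6
read '2': S6 → S4
read '1': S4 → S6
read '2': S6 → S4
read '2': S4 → S7
read '2': S7 → S4
read '2': S4 → S7
read '0': S7 → S4
read '0': S4 → S7
read '0': S7 → S4
read '2': S4 → S7
read '2': S7 → S4
read '0': S4 → S7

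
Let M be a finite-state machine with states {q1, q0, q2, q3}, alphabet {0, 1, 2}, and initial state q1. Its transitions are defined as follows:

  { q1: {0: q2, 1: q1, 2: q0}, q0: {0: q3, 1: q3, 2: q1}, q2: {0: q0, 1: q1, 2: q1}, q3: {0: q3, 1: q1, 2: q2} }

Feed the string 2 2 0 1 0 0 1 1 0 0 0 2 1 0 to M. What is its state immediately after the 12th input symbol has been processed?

q2

Trace: q1 -2-> q0 -2-> q1 -0-> q2 -1-> q1 -0-> q2 -0-> q0 -1-> q3 -1-> q1 -0-> q2 -0-> q0 -0-> q3 -2-> q2
After 12 symbols: q2.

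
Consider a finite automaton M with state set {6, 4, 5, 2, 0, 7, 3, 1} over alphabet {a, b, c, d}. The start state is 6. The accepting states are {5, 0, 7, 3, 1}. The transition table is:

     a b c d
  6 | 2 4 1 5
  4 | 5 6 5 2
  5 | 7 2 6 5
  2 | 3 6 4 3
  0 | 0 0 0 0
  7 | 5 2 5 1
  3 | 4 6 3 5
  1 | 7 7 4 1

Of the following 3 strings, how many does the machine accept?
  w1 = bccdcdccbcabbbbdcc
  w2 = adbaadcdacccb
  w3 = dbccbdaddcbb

2

w1: 6 → 4 → 5 → 6 → 5 → 6 → 5 → 6 → 1 → 7 → 5 → 7 → 2 → 6 → 4 → 6 → 5 → 6 → 1  → end 1, accepted
w2: 6 → 2 → 3 → 6 → 2 → 3 → 5 → 6 → 5 → 7 → 5 → 6 → 1 → 7  → end 7, accepted
w3: 6 → 5 → 2 → 4 → 5 → 2 → 3 → 4 → 2 → 3 → 3 → 6 → 4  → end 4, rejected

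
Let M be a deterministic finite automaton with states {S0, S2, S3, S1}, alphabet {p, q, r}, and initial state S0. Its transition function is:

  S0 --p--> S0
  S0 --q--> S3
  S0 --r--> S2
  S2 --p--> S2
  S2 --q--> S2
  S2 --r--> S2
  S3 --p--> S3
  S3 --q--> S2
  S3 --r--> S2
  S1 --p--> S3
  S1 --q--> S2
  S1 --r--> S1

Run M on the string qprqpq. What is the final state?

S2

S0 → S3 → S3 → S2 → S2 → S2 → S2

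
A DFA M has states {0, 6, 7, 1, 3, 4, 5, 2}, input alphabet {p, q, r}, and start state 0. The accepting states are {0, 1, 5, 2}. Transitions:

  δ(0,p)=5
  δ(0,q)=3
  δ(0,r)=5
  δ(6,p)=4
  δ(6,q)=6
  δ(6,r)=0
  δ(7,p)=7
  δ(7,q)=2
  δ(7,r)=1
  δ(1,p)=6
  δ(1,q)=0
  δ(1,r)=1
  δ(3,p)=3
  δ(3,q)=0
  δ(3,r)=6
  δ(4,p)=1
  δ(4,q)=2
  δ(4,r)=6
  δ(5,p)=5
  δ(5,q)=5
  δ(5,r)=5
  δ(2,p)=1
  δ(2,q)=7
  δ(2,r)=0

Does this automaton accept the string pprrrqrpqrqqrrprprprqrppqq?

Yes

start at 0
read 'p': 0 → 5
read 'p': 5 → 5
read 'r': 5 → 5
read 'r': 5 → 5
read 'r': 5 → 5
read 'q': 5 → 5
read 'r': 5 → 5
read 'p': 5 → 5
read 'q': 5 → 5
read 'r': 5 → 5
read 'q': 5 → 5
read 'q': 5 → 5
read 'r': 5 → 5
read 'r': 5 → 5
read 'p': 5 → 5
read 'r': 5 → 5
read 'p': 5 → 5
read 'r': 5 → 5
read 'p': 5 → 5
read 'r': 5 → 5
read 'q': 5 → 5
read 'r': 5 → 5
read 'p': 5 → 5
read 'p': 5 → 5
read 'q': 5 → 5
read 'q': 5 → 5
End state 5 is accepting.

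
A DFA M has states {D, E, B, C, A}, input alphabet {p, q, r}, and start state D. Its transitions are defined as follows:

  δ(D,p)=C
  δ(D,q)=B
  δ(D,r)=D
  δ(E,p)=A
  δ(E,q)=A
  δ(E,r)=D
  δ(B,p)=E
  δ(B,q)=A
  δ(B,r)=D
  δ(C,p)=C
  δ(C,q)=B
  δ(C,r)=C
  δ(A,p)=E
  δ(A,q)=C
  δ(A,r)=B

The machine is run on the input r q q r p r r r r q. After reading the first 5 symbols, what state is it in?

E

D → D → B → A → B → E
After 5 symbols: E.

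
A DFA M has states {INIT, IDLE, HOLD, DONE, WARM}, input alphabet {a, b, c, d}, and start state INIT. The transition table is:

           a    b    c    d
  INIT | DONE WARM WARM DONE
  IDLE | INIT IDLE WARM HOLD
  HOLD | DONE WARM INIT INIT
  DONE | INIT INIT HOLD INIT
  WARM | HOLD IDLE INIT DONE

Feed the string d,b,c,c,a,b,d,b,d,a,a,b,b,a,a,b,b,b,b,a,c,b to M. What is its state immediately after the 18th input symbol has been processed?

INIT → DONE → INIT → WARM → INIT → DONE → INIT → DONE → INIT → DONE → INIT → DONE → INIT → WARM → HOLD → DONE → INIT → WARM → IDLE
After 18 symbols: IDLE.

IDLE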